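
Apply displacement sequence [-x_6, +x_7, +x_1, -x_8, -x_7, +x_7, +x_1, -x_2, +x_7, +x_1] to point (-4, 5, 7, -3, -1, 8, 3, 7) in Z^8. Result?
(-1, 4, 7, -3, -1, 7, 5, 6)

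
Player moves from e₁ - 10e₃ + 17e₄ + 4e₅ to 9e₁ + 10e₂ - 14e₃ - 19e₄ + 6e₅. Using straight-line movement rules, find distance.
38.4708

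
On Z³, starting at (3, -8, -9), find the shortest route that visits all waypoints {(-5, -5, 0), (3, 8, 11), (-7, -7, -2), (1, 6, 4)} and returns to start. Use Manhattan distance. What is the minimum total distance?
92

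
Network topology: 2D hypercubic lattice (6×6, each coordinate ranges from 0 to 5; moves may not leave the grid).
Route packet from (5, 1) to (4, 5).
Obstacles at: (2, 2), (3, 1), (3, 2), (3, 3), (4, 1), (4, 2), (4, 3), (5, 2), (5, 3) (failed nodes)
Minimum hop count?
13
(one shortest path: (5, 1) → (5, 0) → (4, 0) → (3, 0) → (2, 0) → (1, 0) → (1, 1) → (1, 2) → (1, 3) → (2, 3) → (2, 4) → (3, 4) → (4, 4) → (4, 5))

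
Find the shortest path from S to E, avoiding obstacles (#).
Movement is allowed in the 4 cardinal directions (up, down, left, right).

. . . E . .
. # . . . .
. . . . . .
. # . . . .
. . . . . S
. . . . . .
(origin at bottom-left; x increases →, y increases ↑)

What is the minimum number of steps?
6
(one shortest path: (5, 1) → (4, 1) → (3, 1) → (3, 2) → (3, 3) → (3, 4) → (3, 5))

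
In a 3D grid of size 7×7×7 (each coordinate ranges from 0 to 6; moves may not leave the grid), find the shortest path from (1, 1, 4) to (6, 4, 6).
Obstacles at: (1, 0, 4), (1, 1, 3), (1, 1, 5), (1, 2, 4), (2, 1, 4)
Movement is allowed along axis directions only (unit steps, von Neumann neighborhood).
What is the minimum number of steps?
12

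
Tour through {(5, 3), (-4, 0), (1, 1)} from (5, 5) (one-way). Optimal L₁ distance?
14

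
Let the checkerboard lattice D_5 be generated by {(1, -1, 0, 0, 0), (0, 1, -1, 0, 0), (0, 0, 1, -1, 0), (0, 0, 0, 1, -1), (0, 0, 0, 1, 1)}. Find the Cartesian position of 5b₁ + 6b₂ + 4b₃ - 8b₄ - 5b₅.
(5, 1, -2, -17, 3)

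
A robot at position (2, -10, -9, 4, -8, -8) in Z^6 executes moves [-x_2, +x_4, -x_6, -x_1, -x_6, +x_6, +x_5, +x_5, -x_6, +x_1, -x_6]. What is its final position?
(2, -11, -9, 5, -6, -11)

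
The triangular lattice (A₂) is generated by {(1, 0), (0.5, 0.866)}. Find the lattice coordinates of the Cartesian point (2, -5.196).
5b₁ - 6b₂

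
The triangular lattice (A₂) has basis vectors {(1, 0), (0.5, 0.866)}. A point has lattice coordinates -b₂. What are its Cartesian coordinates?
(-0.5, -0.866)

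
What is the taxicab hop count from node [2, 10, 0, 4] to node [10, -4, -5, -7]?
38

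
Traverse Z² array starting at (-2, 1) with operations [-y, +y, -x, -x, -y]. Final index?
(-4, 0)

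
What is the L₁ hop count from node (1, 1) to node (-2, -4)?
8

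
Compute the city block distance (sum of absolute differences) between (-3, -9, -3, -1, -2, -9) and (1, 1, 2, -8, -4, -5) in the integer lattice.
32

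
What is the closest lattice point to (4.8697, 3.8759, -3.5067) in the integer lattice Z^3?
(5, 4, -4)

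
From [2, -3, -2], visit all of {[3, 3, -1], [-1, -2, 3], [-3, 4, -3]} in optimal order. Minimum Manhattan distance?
31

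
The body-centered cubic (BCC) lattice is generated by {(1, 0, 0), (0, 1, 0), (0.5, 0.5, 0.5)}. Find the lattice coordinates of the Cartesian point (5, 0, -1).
6b₁ + b₂ - 2b₃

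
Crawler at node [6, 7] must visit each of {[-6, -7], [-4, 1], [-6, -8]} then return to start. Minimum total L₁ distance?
54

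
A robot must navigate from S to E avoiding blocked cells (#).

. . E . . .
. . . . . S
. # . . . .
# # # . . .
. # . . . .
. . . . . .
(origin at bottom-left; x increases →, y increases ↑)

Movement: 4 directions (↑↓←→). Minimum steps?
4
(one shortest path: (5, 4) → (4, 4) → (3, 4) → (2, 4) → (2, 5))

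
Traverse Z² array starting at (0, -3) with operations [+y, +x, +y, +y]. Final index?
(1, 0)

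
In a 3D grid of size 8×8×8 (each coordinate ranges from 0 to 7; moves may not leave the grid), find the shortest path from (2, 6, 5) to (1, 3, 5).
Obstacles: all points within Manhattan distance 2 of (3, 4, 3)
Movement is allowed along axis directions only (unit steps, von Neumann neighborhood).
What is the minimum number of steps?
4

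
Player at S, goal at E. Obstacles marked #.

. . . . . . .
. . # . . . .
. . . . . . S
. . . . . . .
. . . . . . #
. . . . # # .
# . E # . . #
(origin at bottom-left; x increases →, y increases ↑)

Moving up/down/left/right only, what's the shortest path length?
8
(one shortest path: (6, 4) → (5, 4) → (4, 4) → (3, 4) → (2, 4) → (2, 3) → (2, 2) → (2, 1) → (2, 0))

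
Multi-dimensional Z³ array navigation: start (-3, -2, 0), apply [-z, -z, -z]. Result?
(-3, -2, -3)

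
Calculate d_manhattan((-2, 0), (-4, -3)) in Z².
5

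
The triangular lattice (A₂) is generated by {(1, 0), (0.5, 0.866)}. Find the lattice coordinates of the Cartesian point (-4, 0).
-4b₁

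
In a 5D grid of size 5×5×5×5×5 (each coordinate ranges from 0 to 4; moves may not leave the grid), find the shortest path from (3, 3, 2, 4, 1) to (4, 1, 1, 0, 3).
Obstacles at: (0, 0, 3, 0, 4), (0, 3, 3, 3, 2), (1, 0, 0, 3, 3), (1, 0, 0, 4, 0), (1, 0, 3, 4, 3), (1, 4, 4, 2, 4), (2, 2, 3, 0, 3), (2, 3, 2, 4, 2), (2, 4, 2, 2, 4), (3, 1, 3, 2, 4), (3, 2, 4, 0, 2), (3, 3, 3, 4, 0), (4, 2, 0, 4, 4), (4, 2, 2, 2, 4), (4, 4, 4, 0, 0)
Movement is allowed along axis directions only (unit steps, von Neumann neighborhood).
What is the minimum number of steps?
10
(one shortest path: (3, 3, 2, 4, 1) → (4, 3, 2, 4, 1) → (4, 2, 2, 4, 1) → (4, 1, 2, 4, 1) → (4, 1, 1, 4, 1) → (4, 1, 1, 3, 1) → (4, 1, 1, 2, 1) → (4, 1, 1, 1, 1) → (4, 1, 1, 0, 1) → (4, 1, 1, 0, 2) → (4, 1, 1, 0, 3))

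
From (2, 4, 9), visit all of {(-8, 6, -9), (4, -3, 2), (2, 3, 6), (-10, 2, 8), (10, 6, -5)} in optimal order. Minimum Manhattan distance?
83
(one optimal route: (2, 4, 9) → (2, 3, 6) → (4, -3, 2) → (10, 6, -5) → (-8, 6, -9) → (-10, 2, 8))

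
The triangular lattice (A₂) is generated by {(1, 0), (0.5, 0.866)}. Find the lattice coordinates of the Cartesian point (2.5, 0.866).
2b₁ + b₂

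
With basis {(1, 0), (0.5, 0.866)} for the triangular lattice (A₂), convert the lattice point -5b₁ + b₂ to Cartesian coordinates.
(-4.5, 0.866)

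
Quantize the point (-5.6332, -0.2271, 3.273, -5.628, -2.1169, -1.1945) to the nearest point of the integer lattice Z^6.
(-6, 0, 3, -6, -2, -1)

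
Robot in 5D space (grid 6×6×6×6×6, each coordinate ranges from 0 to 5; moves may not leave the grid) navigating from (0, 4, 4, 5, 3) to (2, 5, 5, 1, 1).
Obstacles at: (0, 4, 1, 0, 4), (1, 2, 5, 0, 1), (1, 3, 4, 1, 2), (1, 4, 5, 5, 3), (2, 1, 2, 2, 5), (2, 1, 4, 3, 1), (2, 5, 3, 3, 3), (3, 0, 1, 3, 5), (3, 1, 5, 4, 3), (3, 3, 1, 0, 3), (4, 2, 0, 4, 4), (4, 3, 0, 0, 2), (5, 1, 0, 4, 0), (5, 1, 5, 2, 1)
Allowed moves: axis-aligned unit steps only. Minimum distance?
10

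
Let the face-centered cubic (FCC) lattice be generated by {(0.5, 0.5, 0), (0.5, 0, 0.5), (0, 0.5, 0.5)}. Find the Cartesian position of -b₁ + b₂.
(0, -0.5, 0.5)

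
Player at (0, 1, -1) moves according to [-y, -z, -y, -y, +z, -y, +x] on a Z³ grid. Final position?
(1, -3, -1)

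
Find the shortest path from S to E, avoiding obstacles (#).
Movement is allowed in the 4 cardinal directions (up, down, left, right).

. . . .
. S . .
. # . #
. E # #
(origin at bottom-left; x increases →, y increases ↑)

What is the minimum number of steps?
4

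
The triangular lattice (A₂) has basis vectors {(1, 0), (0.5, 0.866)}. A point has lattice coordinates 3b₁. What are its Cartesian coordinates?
(3, 0)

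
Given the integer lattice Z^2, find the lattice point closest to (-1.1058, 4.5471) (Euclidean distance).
(-1, 5)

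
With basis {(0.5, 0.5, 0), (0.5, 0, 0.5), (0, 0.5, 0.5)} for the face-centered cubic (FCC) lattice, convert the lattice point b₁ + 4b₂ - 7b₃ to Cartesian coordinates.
(2.5, -3, -1.5)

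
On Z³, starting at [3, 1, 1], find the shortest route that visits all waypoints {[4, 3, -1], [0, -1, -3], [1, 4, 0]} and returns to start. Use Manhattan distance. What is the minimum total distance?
28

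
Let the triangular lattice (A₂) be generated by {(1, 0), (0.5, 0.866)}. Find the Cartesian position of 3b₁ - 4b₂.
(1, -3.464)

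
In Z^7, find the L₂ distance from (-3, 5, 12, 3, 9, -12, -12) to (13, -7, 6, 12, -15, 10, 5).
43.1972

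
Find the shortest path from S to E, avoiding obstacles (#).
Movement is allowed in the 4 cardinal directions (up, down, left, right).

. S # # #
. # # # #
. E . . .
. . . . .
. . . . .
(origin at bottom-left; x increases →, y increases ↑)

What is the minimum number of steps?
4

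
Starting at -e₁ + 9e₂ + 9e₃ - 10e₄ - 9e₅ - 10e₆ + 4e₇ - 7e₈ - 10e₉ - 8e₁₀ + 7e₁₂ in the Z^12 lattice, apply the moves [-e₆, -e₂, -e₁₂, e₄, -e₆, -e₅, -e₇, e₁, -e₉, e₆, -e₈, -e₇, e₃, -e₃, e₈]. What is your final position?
(0, 8, 9, -9, -10, -11, 2, -7, -11, -8, 0, 6)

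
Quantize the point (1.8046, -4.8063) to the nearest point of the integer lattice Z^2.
(2, -5)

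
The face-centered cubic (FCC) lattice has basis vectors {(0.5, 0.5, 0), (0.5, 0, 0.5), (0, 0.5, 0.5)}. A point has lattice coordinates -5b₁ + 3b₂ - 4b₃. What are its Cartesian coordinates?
(-1, -4.5, -0.5)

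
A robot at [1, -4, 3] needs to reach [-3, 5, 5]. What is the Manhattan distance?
15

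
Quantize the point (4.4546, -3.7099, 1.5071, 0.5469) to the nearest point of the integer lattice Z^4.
(4, -4, 2, 1)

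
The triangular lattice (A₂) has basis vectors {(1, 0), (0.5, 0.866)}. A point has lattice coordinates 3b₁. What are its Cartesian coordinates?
(3, 0)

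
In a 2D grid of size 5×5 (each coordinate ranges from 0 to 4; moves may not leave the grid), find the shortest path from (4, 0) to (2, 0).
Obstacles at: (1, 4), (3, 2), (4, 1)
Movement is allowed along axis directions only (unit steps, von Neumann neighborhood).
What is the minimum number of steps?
2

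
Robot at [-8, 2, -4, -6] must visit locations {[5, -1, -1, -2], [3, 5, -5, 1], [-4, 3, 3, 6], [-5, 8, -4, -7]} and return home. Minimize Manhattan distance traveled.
94
(one optimal route: (-8, 2, -4, -6) → (-4, 3, 3, 6) → (5, -1, -1, -2) → (3, 5, -5, 1) → (-5, 8, -4, -7) → (-8, 2, -4, -6))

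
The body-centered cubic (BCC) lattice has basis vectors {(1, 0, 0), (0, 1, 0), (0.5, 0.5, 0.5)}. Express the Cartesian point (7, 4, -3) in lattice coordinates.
10b₁ + 7b₂ - 6b₃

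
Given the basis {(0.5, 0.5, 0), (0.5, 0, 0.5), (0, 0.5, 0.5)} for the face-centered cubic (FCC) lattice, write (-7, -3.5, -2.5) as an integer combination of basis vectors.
-8b₁ - 6b₂ + b₃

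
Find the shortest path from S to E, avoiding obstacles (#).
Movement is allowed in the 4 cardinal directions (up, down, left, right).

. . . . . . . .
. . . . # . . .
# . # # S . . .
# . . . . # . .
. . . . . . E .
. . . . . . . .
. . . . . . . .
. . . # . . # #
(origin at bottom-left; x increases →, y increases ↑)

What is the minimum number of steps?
4
(one shortest path: (4, 5) → (5, 5) → (6, 5) → (6, 4) → (6, 3))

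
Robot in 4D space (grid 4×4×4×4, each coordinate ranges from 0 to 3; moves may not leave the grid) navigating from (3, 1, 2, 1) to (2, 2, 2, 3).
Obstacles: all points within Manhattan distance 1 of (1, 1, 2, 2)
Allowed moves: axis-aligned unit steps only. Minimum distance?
4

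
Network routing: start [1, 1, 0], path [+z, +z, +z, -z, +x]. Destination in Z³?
(2, 1, 2)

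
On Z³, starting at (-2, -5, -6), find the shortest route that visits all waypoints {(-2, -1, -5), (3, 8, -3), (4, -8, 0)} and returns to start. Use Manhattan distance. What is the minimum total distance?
56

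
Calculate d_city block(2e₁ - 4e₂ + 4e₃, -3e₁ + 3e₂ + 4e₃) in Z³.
12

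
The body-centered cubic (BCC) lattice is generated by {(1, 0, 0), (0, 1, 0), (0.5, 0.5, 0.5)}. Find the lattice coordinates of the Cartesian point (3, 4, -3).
6b₁ + 7b₂ - 6b₃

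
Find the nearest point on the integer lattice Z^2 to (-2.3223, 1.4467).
(-2, 1)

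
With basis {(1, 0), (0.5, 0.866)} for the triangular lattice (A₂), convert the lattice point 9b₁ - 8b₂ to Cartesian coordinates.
(5, -6.928)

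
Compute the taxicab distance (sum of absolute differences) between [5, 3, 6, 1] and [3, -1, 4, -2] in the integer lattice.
11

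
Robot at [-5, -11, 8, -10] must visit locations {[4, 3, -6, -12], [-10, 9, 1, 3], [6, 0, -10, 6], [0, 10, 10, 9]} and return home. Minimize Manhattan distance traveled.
176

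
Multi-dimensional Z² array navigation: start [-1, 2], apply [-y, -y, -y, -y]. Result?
(-1, -2)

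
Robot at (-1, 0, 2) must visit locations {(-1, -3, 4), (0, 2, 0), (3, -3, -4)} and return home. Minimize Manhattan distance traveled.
34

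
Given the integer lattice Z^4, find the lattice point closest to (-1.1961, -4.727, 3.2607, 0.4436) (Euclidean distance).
(-1, -5, 3, 0)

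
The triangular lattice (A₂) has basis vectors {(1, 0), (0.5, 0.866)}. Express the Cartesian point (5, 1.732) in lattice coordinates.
4b₁ + 2b₂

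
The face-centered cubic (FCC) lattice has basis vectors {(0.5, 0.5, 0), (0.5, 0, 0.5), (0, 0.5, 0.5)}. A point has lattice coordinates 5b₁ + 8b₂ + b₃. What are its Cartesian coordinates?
(6.5, 3, 4.5)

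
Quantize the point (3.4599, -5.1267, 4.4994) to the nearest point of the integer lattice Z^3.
(3, -5, 4)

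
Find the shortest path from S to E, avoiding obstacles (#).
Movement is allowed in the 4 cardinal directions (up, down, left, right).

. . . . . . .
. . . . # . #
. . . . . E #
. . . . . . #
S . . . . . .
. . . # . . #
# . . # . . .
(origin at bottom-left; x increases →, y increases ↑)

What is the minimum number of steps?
7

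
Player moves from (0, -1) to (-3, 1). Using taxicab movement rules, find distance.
5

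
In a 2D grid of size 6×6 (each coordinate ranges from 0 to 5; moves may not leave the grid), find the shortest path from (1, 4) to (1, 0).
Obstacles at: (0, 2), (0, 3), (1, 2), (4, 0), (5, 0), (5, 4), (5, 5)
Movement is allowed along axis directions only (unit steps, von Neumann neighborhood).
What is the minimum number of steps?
6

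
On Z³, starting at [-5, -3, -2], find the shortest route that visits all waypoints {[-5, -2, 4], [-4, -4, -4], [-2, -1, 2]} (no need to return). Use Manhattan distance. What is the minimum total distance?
21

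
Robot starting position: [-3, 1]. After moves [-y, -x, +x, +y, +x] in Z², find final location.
(-2, 1)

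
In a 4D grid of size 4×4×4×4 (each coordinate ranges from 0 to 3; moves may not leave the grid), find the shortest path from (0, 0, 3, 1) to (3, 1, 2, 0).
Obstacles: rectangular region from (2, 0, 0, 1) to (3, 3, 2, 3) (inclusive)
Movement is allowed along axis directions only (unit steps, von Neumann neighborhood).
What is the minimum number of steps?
6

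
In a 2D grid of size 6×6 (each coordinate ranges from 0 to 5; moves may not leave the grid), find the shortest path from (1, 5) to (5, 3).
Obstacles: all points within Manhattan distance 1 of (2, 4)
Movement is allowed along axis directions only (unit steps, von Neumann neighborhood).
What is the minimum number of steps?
10
(one shortest path: (1, 5) → (0, 5) → (0, 4) → (0, 3) → (1, 3) → (1, 2) → (2, 2) → (3, 2) → (4, 2) → (5, 2) → (5, 3))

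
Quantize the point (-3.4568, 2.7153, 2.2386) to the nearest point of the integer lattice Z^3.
(-3, 3, 2)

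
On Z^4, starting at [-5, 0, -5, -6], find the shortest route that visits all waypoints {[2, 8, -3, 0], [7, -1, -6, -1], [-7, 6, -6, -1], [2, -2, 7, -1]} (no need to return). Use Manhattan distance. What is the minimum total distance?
66
(one optimal route: (-5, 0, -5, -6) → (-7, 6, -6, -1) → (2, 8, -3, 0) → (7, -1, -6, -1) → (2, -2, 7, -1))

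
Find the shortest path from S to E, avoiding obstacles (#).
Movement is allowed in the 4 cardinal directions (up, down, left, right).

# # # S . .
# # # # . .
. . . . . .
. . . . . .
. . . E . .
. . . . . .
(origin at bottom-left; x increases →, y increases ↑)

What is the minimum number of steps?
6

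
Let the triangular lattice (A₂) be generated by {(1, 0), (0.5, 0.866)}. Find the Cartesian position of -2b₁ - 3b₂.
(-3.5, -2.598)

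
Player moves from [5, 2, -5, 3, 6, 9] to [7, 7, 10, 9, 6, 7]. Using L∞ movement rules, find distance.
15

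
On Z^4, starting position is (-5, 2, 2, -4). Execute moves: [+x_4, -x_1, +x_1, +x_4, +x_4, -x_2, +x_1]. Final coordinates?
(-4, 1, 2, -1)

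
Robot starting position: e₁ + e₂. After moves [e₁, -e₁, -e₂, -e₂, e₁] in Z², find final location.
(2, -1)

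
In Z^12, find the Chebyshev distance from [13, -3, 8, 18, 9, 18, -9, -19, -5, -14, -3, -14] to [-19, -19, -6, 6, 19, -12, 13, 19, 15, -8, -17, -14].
38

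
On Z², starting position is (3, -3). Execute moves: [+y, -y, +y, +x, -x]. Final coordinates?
(3, -2)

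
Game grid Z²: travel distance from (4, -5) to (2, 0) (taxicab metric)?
7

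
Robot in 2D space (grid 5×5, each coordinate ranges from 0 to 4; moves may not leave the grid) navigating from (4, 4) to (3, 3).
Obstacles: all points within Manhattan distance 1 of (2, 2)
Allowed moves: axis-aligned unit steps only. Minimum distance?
2
(one shortest path: (4, 4) → (3, 4) → (3, 3))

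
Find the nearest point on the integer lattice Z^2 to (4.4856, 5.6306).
(4, 6)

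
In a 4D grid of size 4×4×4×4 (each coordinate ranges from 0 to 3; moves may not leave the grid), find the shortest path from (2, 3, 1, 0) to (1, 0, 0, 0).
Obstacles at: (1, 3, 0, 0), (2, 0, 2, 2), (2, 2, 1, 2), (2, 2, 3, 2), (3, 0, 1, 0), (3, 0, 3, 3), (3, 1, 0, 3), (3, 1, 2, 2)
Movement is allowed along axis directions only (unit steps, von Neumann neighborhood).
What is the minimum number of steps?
5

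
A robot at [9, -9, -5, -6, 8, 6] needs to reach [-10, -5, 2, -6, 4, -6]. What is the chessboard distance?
19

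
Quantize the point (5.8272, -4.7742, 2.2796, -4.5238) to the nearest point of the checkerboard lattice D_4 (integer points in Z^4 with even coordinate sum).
(6, -5, 2, -5)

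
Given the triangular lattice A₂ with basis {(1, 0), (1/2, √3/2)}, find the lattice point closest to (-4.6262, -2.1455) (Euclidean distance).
(-4.5, -2.598)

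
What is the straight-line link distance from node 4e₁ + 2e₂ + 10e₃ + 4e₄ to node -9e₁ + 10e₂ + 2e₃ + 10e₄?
18.2483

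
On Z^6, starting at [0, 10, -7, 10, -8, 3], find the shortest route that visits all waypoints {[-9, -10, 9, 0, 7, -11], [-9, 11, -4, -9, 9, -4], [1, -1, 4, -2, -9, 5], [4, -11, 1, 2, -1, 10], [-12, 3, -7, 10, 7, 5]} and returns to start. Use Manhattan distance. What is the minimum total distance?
256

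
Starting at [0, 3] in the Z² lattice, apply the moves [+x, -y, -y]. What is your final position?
(1, 1)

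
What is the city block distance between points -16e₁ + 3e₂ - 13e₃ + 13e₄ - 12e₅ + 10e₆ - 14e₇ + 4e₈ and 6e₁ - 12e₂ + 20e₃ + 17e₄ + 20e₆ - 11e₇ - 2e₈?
105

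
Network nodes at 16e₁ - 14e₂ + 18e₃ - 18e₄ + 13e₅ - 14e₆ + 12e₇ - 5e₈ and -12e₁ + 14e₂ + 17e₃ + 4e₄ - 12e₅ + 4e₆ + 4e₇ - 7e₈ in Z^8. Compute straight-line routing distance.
55.4076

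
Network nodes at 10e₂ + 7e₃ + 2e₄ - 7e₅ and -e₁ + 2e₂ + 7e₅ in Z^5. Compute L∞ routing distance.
14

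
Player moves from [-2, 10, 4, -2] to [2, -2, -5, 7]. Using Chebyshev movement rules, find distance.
12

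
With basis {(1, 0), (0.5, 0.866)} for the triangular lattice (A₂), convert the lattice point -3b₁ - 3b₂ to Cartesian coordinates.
(-4.5, -2.598)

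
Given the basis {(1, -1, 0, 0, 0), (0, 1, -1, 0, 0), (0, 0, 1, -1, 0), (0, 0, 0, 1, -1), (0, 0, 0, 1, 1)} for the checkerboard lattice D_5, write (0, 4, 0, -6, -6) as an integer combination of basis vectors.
4b₂ + 4b₃ + 2b₄ - 4b₅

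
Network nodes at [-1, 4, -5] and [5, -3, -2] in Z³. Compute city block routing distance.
16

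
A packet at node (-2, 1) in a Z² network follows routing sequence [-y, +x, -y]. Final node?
(-1, -1)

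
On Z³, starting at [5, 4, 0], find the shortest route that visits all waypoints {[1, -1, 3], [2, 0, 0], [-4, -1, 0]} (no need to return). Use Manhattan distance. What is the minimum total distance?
20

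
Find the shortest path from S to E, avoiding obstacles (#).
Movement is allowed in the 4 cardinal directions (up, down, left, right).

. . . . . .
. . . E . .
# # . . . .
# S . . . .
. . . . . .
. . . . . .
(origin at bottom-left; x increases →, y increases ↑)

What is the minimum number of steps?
4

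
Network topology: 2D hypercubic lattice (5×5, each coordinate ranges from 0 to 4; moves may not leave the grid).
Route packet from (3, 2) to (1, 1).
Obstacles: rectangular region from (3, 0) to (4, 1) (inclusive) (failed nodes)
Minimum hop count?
3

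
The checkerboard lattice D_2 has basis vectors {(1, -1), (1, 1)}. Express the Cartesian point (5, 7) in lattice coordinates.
-b₁ + 6b₂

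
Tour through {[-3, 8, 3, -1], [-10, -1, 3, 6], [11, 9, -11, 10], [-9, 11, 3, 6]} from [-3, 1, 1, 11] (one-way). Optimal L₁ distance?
85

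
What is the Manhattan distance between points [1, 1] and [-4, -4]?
10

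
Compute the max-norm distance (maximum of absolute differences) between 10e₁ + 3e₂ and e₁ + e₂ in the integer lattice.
9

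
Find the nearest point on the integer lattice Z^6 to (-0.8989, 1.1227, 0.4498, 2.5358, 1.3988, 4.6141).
(-1, 1, 0, 3, 1, 5)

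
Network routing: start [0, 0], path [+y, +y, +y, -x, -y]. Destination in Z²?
(-1, 2)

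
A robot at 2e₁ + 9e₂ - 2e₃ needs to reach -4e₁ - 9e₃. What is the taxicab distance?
22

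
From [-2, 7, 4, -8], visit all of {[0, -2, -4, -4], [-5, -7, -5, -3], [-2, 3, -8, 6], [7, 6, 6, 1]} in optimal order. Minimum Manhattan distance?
85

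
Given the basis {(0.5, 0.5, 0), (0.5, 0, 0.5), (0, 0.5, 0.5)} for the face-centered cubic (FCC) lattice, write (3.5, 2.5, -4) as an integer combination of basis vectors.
10b₁ - 3b₂ - 5b₃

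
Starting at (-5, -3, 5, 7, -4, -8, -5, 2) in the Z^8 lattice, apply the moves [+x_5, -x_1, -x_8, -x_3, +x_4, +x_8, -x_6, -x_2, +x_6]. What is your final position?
(-6, -4, 4, 8, -3, -8, -5, 2)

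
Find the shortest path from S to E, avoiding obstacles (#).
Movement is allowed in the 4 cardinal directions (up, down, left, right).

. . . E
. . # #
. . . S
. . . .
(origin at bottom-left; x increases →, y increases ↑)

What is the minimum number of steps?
6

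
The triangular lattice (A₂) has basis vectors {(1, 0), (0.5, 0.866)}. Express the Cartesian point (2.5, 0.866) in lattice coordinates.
2b₁ + b₂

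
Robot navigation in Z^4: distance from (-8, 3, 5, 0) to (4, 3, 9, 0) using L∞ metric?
12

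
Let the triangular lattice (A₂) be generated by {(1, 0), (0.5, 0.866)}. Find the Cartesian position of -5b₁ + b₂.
(-4.5, 0.866)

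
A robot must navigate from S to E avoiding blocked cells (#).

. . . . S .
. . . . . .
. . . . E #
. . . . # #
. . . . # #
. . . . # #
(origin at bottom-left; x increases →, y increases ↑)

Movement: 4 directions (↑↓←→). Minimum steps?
2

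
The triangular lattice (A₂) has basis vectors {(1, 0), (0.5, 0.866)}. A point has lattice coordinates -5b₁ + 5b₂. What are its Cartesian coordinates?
(-2.5, 4.33)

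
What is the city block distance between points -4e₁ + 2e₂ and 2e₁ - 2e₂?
10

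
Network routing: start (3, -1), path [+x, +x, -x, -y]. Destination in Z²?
(4, -2)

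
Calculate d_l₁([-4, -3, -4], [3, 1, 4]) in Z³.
19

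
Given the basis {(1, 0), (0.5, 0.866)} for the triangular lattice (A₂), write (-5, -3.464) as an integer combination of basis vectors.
-3b₁ - 4b₂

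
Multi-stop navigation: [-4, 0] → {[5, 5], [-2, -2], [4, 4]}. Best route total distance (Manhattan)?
18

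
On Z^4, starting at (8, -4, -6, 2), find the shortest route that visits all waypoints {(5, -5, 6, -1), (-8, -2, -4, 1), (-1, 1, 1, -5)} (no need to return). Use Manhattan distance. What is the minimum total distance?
61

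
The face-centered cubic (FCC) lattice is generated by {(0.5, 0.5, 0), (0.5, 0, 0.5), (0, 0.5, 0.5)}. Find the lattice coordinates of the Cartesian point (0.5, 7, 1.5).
6b₁ - 5b₂ + 8b₃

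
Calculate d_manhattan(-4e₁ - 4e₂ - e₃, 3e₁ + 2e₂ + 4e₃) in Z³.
18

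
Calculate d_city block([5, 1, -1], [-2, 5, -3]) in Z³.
13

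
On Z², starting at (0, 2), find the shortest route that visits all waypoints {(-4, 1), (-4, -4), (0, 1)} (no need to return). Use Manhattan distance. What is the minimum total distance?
10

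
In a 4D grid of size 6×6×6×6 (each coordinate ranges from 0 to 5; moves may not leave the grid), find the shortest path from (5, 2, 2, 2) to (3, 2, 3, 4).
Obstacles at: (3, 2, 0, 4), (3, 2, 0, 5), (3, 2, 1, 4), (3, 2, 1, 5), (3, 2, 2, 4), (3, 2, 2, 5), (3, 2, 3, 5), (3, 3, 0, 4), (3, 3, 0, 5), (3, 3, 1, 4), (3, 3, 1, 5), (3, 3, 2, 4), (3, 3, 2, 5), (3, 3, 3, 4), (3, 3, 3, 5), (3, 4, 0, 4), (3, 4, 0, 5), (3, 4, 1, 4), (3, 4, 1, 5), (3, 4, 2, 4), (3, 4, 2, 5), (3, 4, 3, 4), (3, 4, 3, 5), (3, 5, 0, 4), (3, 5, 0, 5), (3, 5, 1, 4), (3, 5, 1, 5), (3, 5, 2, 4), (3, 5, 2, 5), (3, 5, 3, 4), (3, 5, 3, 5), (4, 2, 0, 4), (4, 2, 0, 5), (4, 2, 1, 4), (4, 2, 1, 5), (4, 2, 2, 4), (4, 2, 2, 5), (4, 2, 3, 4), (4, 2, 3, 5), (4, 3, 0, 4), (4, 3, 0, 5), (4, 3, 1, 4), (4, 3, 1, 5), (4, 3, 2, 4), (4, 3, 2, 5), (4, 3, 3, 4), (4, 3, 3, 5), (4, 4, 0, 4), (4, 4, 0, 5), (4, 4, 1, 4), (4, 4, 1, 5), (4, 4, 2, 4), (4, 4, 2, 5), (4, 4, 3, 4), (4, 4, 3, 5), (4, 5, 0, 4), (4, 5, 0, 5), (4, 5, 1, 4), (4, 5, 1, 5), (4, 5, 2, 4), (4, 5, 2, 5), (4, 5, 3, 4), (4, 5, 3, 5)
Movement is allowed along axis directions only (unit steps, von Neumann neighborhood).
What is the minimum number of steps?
5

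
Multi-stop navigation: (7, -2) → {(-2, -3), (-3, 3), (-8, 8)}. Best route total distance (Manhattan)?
27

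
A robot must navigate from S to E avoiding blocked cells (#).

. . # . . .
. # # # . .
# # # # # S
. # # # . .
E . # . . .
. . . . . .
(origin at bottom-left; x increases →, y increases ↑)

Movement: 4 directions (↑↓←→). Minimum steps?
9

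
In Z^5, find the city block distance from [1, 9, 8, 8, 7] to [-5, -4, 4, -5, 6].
37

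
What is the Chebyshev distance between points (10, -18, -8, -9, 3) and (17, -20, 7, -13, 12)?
15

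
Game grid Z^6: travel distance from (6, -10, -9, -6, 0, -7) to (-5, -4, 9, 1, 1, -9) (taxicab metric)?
45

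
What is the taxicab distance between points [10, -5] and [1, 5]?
19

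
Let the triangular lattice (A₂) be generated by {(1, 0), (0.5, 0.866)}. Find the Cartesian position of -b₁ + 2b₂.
(0, 1.732)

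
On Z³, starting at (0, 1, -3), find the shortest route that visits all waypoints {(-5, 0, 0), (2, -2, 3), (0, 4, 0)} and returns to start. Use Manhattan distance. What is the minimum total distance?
38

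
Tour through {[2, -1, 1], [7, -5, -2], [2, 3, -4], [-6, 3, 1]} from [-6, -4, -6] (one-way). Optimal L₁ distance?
48
(one optimal route: (-6, -4, -6) → (-6, 3, 1) → (2, 3, -4) → (2, -1, 1) → (7, -5, -2))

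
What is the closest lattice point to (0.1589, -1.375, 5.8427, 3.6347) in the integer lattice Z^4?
(0, -1, 6, 4)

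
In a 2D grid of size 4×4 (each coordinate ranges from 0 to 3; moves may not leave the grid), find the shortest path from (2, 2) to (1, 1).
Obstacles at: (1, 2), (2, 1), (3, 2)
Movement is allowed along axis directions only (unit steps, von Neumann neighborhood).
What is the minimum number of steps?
6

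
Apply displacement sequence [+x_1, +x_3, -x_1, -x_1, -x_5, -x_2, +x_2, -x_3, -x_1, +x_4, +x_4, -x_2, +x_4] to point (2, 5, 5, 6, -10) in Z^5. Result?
(0, 4, 5, 9, -11)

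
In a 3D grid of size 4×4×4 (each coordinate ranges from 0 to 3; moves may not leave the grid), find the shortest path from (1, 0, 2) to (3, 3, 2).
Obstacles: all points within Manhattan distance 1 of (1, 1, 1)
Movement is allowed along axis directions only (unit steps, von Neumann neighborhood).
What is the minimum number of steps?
5
(one shortest path: (1, 0, 2) → (2, 0, 2) → (3, 0, 2) → (3, 1, 2) → (3, 2, 2) → (3, 3, 2))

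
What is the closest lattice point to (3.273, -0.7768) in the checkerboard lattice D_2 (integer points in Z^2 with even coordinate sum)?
(3, -1)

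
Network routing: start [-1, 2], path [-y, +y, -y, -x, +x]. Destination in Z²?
(-1, 1)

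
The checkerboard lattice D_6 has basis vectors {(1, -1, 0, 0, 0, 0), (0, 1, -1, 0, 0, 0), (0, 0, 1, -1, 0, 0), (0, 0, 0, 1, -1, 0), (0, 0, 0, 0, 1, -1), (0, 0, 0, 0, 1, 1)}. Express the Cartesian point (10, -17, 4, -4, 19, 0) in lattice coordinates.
10b₁ - 7b₂ - 3b₃ - 7b₄ + 6b₅ + 6b₆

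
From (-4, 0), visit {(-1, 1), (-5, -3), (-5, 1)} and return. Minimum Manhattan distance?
16
(one optimal route: (-4, 0) → (-1, 1) → (-5, 1) → (-5, -3) → (-4, 0))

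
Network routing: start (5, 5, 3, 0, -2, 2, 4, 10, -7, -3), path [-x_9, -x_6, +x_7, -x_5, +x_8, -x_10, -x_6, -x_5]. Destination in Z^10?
(5, 5, 3, 0, -4, 0, 5, 11, -8, -4)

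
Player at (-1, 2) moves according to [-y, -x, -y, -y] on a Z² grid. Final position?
(-2, -1)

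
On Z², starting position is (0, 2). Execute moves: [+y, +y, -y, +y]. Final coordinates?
(0, 4)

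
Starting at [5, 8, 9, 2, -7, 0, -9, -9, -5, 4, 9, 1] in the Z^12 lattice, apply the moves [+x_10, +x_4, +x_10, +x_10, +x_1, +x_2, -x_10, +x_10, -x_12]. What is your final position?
(6, 9, 9, 3, -7, 0, -9, -9, -5, 7, 9, 0)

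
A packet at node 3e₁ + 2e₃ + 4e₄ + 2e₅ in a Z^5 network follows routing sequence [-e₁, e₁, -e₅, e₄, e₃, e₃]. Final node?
(3, 0, 4, 5, 1)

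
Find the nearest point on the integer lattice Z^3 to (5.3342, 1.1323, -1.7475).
(5, 1, -2)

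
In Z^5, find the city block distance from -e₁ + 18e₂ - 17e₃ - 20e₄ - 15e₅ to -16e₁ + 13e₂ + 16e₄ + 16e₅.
104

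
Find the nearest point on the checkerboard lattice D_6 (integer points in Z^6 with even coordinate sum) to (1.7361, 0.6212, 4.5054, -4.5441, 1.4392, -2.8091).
(2, 1, 4, -5, 1, -3)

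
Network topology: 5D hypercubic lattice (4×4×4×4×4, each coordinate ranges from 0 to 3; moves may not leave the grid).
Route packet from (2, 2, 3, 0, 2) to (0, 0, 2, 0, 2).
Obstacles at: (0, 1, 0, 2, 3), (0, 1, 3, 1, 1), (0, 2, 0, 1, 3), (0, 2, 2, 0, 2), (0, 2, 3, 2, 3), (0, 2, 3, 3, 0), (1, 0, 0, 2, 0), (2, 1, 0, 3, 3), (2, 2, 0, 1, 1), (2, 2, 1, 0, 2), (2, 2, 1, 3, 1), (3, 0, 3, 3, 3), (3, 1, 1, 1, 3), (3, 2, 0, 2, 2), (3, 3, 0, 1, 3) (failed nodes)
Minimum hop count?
5
(one shortest path: (2, 2, 3, 0, 2) → (1, 2, 3, 0, 2) → (0, 2, 3, 0, 2) → (0, 1, 3, 0, 2) → (0, 0, 3, 0, 2) → (0, 0, 2, 0, 2))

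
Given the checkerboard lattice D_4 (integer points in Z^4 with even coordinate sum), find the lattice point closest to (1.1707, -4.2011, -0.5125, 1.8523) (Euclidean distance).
(1, -4, -1, 2)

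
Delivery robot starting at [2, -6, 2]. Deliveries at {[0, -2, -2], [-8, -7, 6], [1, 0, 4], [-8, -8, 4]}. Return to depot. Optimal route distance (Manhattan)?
54
(one optimal route: (2, -6, 2) → (0, -2, -2) → (1, 0, 4) → (-8, -7, 6) → (-8, -8, 4) → (2, -6, 2))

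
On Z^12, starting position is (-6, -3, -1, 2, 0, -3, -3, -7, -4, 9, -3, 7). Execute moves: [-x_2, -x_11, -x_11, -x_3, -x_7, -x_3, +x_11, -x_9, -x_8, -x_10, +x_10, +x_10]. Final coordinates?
(-6, -4, -3, 2, 0, -3, -4, -8, -5, 10, -4, 7)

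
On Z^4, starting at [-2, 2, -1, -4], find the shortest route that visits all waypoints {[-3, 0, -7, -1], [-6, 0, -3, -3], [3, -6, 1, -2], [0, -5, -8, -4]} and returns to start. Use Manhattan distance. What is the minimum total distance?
62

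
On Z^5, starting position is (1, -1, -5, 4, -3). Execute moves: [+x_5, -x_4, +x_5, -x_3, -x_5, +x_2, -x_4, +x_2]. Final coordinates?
(1, 1, -6, 2, -2)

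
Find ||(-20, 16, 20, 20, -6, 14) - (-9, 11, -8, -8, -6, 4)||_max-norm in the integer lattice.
28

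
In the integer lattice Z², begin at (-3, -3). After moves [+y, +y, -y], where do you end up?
(-3, -2)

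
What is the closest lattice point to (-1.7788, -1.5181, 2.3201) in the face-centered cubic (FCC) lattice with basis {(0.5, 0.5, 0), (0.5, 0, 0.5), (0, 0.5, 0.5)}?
(-2, -1.5, 2.5)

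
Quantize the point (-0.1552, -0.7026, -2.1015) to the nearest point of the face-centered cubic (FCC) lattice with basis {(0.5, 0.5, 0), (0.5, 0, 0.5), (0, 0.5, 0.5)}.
(0, -1, -2)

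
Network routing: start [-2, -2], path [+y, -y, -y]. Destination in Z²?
(-2, -3)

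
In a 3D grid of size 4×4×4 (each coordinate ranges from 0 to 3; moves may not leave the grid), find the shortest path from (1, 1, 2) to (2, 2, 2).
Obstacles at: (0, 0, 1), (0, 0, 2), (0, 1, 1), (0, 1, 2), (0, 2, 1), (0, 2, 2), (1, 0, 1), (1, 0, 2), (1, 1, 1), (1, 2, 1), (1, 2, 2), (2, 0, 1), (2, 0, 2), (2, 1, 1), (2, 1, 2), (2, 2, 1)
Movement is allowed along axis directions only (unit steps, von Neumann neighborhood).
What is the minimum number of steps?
4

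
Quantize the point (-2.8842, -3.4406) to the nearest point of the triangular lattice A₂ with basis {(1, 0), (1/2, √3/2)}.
(-3, -3.464)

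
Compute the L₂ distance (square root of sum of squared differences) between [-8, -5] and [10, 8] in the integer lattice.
22.2036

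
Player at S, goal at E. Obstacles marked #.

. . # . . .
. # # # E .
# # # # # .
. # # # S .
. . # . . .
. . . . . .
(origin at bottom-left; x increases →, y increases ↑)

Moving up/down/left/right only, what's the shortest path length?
4
(one shortest path: (4, 2) → (5, 2) → (5, 3) → (5, 4) → (4, 4))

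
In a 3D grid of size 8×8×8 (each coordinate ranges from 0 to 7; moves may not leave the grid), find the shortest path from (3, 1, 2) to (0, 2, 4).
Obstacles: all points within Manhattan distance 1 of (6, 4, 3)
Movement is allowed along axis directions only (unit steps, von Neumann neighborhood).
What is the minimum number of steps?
6
(one shortest path: (3, 1, 2) → (2, 1, 2) → (1, 1, 2) → (0, 1, 2) → (0, 2, 2) → (0, 2, 3) → (0, 2, 4))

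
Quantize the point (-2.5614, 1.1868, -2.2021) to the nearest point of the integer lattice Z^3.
(-3, 1, -2)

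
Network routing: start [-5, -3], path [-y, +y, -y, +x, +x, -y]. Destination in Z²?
(-3, -5)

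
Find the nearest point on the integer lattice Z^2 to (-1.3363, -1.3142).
(-1, -1)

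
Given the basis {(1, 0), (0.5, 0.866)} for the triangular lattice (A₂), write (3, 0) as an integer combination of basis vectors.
3b₁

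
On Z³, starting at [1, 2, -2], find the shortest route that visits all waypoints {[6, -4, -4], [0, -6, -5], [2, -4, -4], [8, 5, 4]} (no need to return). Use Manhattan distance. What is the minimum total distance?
40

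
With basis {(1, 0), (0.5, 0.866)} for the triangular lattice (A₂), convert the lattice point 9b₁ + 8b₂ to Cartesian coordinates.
(13, 6.928)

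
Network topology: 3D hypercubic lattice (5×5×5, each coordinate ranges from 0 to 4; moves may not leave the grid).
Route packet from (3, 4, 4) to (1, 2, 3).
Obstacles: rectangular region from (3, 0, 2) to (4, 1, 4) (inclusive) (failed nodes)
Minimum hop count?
5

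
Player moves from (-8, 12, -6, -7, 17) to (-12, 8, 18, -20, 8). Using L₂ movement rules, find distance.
29.2916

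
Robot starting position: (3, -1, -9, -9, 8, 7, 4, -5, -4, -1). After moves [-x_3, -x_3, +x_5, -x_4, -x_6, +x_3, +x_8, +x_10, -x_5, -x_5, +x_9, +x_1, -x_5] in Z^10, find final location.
(4, -1, -10, -10, 6, 6, 4, -4, -3, 0)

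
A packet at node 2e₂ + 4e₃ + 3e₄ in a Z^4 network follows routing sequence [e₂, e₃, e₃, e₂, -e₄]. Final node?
(0, 4, 6, 2)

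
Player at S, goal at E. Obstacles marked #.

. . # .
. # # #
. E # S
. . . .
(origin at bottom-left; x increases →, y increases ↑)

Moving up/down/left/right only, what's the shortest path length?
4
(one shortest path: (3, 1) → (3, 0) → (2, 0) → (1, 0) → (1, 1))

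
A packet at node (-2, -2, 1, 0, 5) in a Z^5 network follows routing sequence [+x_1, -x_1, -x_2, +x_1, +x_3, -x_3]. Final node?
(-1, -3, 1, 0, 5)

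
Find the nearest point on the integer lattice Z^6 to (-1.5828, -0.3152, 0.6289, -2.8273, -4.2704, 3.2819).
(-2, 0, 1, -3, -4, 3)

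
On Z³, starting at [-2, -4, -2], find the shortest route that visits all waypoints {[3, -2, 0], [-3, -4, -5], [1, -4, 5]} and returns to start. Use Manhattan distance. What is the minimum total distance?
36
(one optimal route: (-2, -4, -2) → (3, -2, 0) → (1, -4, 5) → (-3, -4, -5) → (-2, -4, -2))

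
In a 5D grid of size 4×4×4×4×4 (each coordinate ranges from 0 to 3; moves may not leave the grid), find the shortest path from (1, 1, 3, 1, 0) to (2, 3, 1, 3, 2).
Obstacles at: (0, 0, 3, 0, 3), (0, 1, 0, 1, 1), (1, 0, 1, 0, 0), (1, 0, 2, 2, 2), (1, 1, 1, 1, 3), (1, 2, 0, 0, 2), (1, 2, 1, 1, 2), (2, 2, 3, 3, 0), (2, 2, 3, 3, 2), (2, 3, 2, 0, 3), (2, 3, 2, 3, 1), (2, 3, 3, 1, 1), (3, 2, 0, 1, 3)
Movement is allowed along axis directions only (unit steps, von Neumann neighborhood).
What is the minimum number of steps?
9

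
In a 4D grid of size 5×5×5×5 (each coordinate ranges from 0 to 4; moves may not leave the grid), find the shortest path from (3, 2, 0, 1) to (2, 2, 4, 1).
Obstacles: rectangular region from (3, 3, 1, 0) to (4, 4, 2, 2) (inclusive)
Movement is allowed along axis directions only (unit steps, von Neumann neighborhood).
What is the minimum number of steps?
5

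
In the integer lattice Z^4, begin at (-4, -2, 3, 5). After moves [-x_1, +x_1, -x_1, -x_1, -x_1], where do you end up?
(-7, -2, 3, 5)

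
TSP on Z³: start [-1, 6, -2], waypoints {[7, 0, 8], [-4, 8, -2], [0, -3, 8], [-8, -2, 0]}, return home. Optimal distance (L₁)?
72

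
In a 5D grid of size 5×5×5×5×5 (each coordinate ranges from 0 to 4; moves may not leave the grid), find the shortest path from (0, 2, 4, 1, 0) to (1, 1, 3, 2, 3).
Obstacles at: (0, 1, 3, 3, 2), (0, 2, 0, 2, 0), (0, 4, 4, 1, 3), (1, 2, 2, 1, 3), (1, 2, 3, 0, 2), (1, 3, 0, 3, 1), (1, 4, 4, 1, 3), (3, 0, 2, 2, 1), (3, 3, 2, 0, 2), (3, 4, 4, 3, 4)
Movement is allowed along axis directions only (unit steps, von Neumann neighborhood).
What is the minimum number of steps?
7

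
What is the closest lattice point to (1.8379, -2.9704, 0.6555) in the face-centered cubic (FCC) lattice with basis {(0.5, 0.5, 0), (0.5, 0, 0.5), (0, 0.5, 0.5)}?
(1.5, -3, 0.5)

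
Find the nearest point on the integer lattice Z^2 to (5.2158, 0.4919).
(5, 0)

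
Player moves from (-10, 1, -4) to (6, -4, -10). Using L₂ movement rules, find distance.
17.8045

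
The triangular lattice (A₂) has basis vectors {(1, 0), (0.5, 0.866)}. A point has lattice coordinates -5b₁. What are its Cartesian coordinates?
(-5, 0)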